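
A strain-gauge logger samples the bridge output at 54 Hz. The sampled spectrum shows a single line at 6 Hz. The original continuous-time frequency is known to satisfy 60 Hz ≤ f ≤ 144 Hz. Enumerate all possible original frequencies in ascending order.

Frequencies that alias to 6 Hz are k·fs ± 6 Hz for integer k ≥ 0.
k=0: 6 Hz.
k=1: 48 Hz, 60 Hz.
k=2: 102 Hz, 114 Hz.
k=3: 156 Hz, 168 Hz.
Within [60 Hz, 144 Hz]: 60 Hz, 102 Hz, 114 Hz.

60 Hz, 102 Hz, 114 Hz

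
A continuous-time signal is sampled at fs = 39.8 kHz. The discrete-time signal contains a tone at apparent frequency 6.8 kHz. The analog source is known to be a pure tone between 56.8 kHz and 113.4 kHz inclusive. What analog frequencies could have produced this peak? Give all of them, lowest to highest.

72.8 kHz, 86.4 kHz, 112.6 kHz

Frequencies that alias to 6.8 kHz are k·fs ± 6.8 kHz for integer k ≥ 0.
k=0: 6.8 kHz.
k=1: 33 kHz, 46.6 kHz.
k=2: 72.8 kHz, 86.4 kHz.
k=3: 112.6 kHz, 126.2 kHz.
k=4: 152.4 kHz, 166 kHz.
Within [56.8 kHz, 113.4 kHz]: 72.8 kHz, 86.4 kHz, 112.6 kHz.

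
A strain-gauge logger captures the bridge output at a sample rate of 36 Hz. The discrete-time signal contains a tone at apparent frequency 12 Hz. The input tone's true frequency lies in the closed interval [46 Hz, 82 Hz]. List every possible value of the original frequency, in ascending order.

Frequencies that alias to 12 Hz are k·fs ± 12 Hz for integer k ≥ 0.
k=0: 12 Hz.
k=1: 24 Hz, 48 Hz.
k=2: 60 Hz, 84 Hz.
k=3: 96 Hz, 120 Hz.
Within [46 Hz, 82 Hz]: 48 Hz, 60 Hz.

48 Hz, 60 Hz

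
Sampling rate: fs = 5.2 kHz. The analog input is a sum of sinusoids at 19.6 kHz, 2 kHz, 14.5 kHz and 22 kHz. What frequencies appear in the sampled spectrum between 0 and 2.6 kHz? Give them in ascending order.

1.1 kHz, 1.2 kHz, 2 kHz

fs/2 = 2.6 kHz.
19.6 kHz mod fs = 4 kHz.
4 kHz > fs/2 = 2.6 kHz, folds to fs − 4 kHz = 1.2 kHz.
2 kHz ≤ fs/2 = 2.6 kHz, passes unchanged.
14.5 kHz mod fs = 4.1 kHz.
4.1 kHz > fs/2 = 2.6 kHz, folds to fs − 4.1 kHz = 1.1 kHz.
22 kHz mod fs = 1.2 kHz.
1.2 kHz ≤ fs/2 = 2.6 kHz, appears at 1.2 kHz.
Distinct values: {1.1 kHz, 1.2 kHz, 2 kHz}.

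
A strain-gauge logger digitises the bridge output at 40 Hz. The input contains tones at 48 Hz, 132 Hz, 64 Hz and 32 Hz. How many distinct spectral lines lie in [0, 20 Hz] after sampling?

3

fs/2 = 20 Hz.
48 Hz mod fs = 8 Hz.
8 Hz ≤ fs/2 = 20 Hz, appears at 8 Hz.
132 Hz mod fs = 12 Hz.
12 Hz ≤ fs/2 = 20 Hz, appears at 12 Hz.
64 Hz mod fs = 24 Hz.
24 Hz > fs/2 = 20 Hz, folds to fs − 24 Hz = 16 Hz.
32 Hz > fs/2 = 20 Hz, folds to fs − 32 Hz = 8 Hz.
Distinct values: {8 Hz, 12 Hz, 16 Hz} → 3.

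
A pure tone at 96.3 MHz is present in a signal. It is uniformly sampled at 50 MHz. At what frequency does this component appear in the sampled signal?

96.3 MHz mod fs = 46.3 MHz.
46.3 MHz > fs/2 = 25 MHz, folds to fs − 46.3 MHz = 3.7 MHz.

3.7 MHz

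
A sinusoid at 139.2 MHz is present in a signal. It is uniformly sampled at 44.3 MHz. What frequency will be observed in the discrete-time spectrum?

6.3 MHz

139.2 MHz mod fs = 6.3 MHz.
6.3 MHz ≤ fs/2 = 22.15 MHz, appears at 6.3 MHz.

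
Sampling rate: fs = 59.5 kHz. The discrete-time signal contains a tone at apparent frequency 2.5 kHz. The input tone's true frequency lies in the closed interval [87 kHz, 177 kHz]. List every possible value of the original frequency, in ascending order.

Frequencies that alias to 2.5 kHz are k·fs ± 2.5 kHz for integer k ≥ 0.
k=0: 2.5 kHz.
k=1: 57 kHz, 62 kHz.
k=2: 116.5 kHz, 121.5 kHz.
k=3: 176 kHz, 181 kHz.
k=4: 235.5 kHz, 240.5 kHz.
Within [87 kHz, 177 kHz]: 116.5 kHz, 121.5 kHz, 176 kHz.

116.5 kHz, 121.5 kHz, 176 kHz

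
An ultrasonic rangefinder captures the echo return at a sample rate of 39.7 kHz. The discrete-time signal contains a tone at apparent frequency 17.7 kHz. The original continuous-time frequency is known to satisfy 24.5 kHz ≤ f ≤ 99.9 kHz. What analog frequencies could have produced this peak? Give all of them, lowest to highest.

Frequencies that alias to 17.7 kHz are k·fs ± 17.7 kHz for integer k ≥ 0.
k=0: 17.7 kHz.
k=1: 22 kHz, 57.4 kHz.
k=2: 61.7 kHz, 97.1 kHz.
k=3: 101.4 kHz, 136.8 kHz.
Within [24.5 kHz, 99.9 kHz]: 57.4 kHz, 61.7 kHz, 97.1 kHz.

57.4 kHz, 61.7 kHz, 97.1 kHz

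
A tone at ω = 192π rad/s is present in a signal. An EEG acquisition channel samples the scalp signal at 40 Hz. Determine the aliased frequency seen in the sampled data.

ω = 192π rad/s → f = ω/(2π) = 96 Hz.
96 Hz mod fs = 16 Hz.
16 Hz ≤ fs/2 = 20 Hz, appears at 16 Hz.

16 Hz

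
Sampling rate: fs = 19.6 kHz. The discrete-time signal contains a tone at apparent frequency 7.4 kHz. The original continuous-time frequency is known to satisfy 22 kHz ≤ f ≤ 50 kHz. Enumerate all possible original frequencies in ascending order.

Frequencies that alias to 7.4 kHz are k·fs ± 7.4 kHz for integer k ≥ 0.
k=0: 7.4 kHz.
k=1: 12.2 kHz, 27 kHz.
k=2: 31.8 kHz, 46.6 kHz.
k=3: 51.4 kHz, 66.2 kHz.
Within [22 kHz, 50 kHz]: 27 kHz, 31.8 kHz, 46.6 kHz.

27 kHz, 31.8 kHz, 46.6 kHz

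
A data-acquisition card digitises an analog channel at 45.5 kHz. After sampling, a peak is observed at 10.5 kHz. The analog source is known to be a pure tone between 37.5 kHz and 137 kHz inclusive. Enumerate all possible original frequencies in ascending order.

56 kHz, 80.5 kHz, 101.5 kHz, 126 kHz

Frequencies that alias to 10.5 kHz are k·fs ± 10.5 kHz for integer k ≥ 0.
k=0: 10.5 kHz.
k=1: 35 kHz, 56 kHz.
k=2: 80.5 kHz, 101.5 kHz.
k=3: 126 kHz, 147 kHz.
k=4: 171.5 kHz, 192.5 kHz.
Within [37.5 kHz, 137 kHz]: 56 kHz, 80.5 kHz, 101.5 kHz, 126 kHz.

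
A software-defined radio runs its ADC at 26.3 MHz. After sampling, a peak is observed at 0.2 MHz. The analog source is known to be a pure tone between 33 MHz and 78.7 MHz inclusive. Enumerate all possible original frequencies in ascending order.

52.4 MHz, 52.8 MHz, 78.7 MHz

Frequencies that alias to 0.2 MHz are k·fs ± 0.2 MHz for integer k ≥ 0.
k=0: 0.2 MHz.
k=1: 26.1 MHz, 26.5 MHz.
k=2: 52.4 MHz, 52.8 MHz.
k=3: 78.7 MHz, 79.1 MHz.
k=4: 105 MHz, 105.4 MHz.
Within [33 MHz, 78.7 MHz]: 52.4 MHz, 52.8 MHz, 78.7 MHz.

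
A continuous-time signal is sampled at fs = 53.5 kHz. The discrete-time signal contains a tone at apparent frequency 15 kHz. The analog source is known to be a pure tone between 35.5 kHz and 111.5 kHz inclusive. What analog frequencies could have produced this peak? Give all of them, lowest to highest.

Frequencies that alias to 15 kHz are k·fs ± 15 kHz for integer k ≥ 0.
k=0: 15 kHz.
k=1: 38.5 kHz, 68.5 kHz.
k=2: 92 kHz, 122 kHz.
k=3: 145.5 kHz, 175.5 kHz.
Within [35.5 kHz, 111.5 kHz]: 38.5 kHz, 68.5 kHz, 92 kHz.

38.5 kHz, 68.5 kHz, 92 kHz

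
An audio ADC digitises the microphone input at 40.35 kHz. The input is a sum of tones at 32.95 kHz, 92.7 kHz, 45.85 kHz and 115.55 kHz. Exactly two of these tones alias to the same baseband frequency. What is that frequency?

5.5 kHz

fs/2 = 20.175 kHz.
32.95 kHz > fs/2 = 20.175 kHz, folds to fs − 32.95 kHz = 7.4 kHz.
92.7 kHz mod fs = 12 kHz.
12 kHz ≤ fs/2 = 20.175 kHz, appears at 12 kHz.
45.85 kHz mod fs = 5.5 kHz.
5.5 kHz ≤ fs/2 = 20.175 kHz, appears at 5.5 kHz.
115.55 kHz mod fs = 34.85 kHz.
34.85 kHz > fs/2 = 20.175 kHz, folds to fs − 34.85 kHz = 5.5 kHz.
45.85 kHz and 115.55 kHz both map to 5.5 kHz.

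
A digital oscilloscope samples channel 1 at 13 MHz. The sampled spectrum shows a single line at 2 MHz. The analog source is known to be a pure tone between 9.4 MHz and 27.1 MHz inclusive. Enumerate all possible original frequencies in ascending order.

Frequencies that alias to 2 MHz are k·fs ± 2 MHz for integer k ≥ 0.
k=0: 2 MHz.
k=1: 11 MHz, 15 MHz.
k=2: 24 MHz, 28 MHz.
k=3: 37 MHz, 41 MHz.
Within [9.4 MHz, 27.1 MHz]: 11 MHz, 15 MHz, 24 MHz.

11 MHz, 15 MHz, 24 MHz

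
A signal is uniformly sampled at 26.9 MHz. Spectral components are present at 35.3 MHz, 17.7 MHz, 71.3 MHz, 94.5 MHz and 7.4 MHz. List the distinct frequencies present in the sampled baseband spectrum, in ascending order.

7.4 MHz, 8.4 MHz, 9.2 MHz, 9.4 MHz, 13.1 MHz

fs/2 = 13.45 MHz.
35.3 MHz mod fs = 8.4 MHz.
8.4 MHz ≤ fs/2 = 13.45 MHz, appears at 8.4 MHz.
17.7 MHz > fs/2 = 13.45 MHz, folds to fs − 17.7 MHz = 9.2 MHz.
71.3 MHz mod fs = 17.5 MHz.
17.5 MHz > fs/2 = 13.45 MHz, folds to fs − 17.5 MHz = 9.4 MHz.
94.5 MHz mod fs = 13.8 MHz.
13.8 MHz > fs/2 = 13.45 MHz, folds to fs − 13.8 MHz = 13.1 MHz.
7.4 MHz ≤ fs/2 = 13.45 MHz, passes unchanged.
Distinct values: {7.4 MHz, 8.4 MHz, 9.2 MHz, 9.4 MHz, 13.1 MHz}.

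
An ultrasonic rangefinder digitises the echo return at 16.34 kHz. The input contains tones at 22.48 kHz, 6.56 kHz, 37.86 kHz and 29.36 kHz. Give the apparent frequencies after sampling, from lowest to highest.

3.32 kHz, 5.18 kHz, 6.14 kHz, 6.56 kHz

fs/2 = 8.17 kHz.
22.48 kHz mod fs = 6.14 kHz.
6.14 kHz ≤ fs/2 = 8.17 kHz, appears at 6.14 kHz.
6.56 kHz ≤ fs/2 = 8.17 kHz, passes unchanged.
37.86 kHz mod fs = 5.18 kHz.
5.18 kHz ≤ fs/2 = 8.17 kHz, appears at 5.18 kHz.
29.36 kHz mod fs = 13.02 kHz.
13.02 kHz > fs/2 = 8.17 kHz, folds to fs − 13.02 kHz = 3.32 kHz.
Distinct values: {3.32 kHz, 5.18 kHz, 6.14 kHz, 6.56 kHz}.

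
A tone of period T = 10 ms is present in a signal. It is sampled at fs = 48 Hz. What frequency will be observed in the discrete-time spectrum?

T = 10 ms → f = 1/T = 100 Hz.
100 Hz mod fs = 4 Hz.
4 Hz ≤ fs/2 = 24 Hz, appears at 4 Hz.

4 Hz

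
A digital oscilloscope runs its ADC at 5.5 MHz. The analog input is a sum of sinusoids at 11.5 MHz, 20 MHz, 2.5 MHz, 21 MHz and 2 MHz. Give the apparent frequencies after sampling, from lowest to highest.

0.5 MHz, 1 MHz, 2 MHz, 2.5 MHz

fs/2 = 2.75 MHz.
11.5 MHz mod fs = 0.5 MHz.
0.5 MHz ≤ fs/2 = 2.75 MHz, appears at 0.5 MHz.
20 MHz mod fs = 3.5 MHz.
3.5 MHz > fs/2 = 2.75 MHz, folds to fs − 3.5 MHz = 2 MHz.
2.5 MHz ≤ fs/2 = 2.75 MHz, passes unchanged.
21 MHz mod fs = 4.5 MHz.
4.5 MHz > fs/2 = 2.75 MHz, folds to fs − 4.5 MHz = 1 MHz.
2 MHz ≤ fs/2 = 2.75 MHz, passes unchanged.
Distinct values: {0.5 MHz, 1 MHz, 2 MHz, 2.5 MHz}.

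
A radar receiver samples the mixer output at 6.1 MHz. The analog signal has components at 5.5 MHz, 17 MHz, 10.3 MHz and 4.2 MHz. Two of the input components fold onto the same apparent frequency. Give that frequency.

fs/2 = 3.05 MHz.
5.5 MHz > fs/2 = 3.05 MHz, folds to fs − 5.5 MHz = 0.6 MHz.
17 MHz mod fs = 4.8 MHz.
4.8 MHz > fs/2 = 3.05 MHz, folds to fs − 4.8 MHz = 1.3 MHz.
10.3 MHz mod fs = 4.2 MHz.
4.2 MHz > fs/2 = 3.05 MHz, folds to fs − 4.2 MHz = 1.9 MHz.
4.2 MHz > fs/2 = 3.05 MHz, folds to fs − 4.2 MHz = 1.9 MHz.
4.2 MHz and 10.3 MHz both map to 1.9 MHz.

1.9 MHz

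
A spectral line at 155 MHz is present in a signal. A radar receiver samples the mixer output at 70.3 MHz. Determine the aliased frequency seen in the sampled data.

155 MHz mod fs = 14.4 MHz.
14.4 MHz ≤ fs/2 = 35.15 MHz, appears at 14.4 MHz.

14.4 MHz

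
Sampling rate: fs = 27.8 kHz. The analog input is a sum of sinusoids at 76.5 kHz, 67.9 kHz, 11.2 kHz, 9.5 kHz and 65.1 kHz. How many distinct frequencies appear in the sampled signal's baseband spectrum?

fs/2 = 13.9 kHz.
76.5 kHz mod fs = 20.9 kHz.
20.9 kHz > fs/2 = 13.9 kHz, folds to fs − 20.9 kHz = 6.9 kHz.
67.9 kHz mod fs = 12.3 kHz.
12.3 kHz ≤ fs/2 = 13.9 kHz, appears at 12.3 kHz.
11.2 kHz ≤ fs/2 = 13.9 kHz, passes unchanged.
9.5 kHz ≤ fs/2 = 13.9 kHz, passes unchanged.
65.1 kHz mod fs = 9.5 kHz.
9.5 kHz ≤ fs/2 = 13.9 kHz, appears at 9.5 kHz.
Distinct values: {6.9 kHz, 9.5 kHz, 11.2 kHz, 12.3 kHz} → 4.

4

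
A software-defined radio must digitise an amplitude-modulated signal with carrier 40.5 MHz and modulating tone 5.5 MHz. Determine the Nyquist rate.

92 MHz

AM sidebands sit at fc ± fm = 35 MHz and 46 MHz.
Highest-frequency component: 46 MHz.
Nyquist rate = 2 × 46 MHz = 92 MHz.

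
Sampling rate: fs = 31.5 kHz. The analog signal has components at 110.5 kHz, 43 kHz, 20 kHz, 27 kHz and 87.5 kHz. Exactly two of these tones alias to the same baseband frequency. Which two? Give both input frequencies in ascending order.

fs/2 = 15.75 kHz.
110.5 kHz mod fs = 16 kHz.
16 kHz > fs/2 = 15.75 kHz, folds to fs − 16 kHz = 15.5 kHz.
43 kHz mod fs = 11.5 kHz.
11.5 kHz ≤ fs/2 = 15.75 kHz, appears at 11.5 kHz.
20 kHz > fs/2 = 15.75 kHz, folds to fs − 20 kHz = 11.5 kHz.
27 kHz > fs/2 = 15.75 kHz, folds to fs − 27 kHz = 4.5 kHz.
87.5 kHz mod fs = 24.5 kHz.
24.5 kHz > fs/2 = 15.75 kHz, folds to fs − 24.5 kHz = 7 kHz.
20 kHz and 43 kHz both map to 11.5 kHz.

20 kHz, 43 kHz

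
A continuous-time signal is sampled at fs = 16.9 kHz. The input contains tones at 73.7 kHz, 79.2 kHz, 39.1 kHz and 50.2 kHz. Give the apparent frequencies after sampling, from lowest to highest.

0.5 kHz, 5.3 kHz, 6.1 kHz

fs/2 = 8.45 kHz.
73.7 kHz mod fs = 6.1 kHz.
6.1 kHz ≤ fs/2 = 8.45 kHz, appears at 6.1 kHz.
79.2 kHz mod fs = 11.6 kHz.
11.6 kHz > fs/2 = 8.45 kHz, folds to fs − 11.6 kHz = 5.3 kHz.
39.1 kHz mod fs = 5.3 kHz.
5.3 kHz ≤ fs/2 = 8.45 kHz, appears at 5.3 kHz.
50.2 kHz mod fs = 16.4 kHz.
16.4 kHz > fs/2 = 8.45 kHz, folds to fs − 16.4 kHz = 0.5 kHz.
Distinct values: {0.5 kHz, 5.3 kHz, 6.1 kHz}.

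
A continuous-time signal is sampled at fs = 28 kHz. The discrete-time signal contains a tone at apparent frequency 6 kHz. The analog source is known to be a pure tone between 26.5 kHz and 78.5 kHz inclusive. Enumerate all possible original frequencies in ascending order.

Frequencies that alias to 6 kHz are k·fs ± 6 kHz for integer k ≥ 0.
k=0: 6 kHz.
k=1: 22 kHz, 34 kHz.
k=2: 50 kHz, 62 kHz.
k=3: 78 kHz, 90 kHz.
k=4: 106 kHz, 118 kHz.
Within [26.5 kHz, 78.5 kHz]: 34 kHz, 50 kHz, 62 kHz, 78 kHz.

34 kHz, 50 kHz, 62 kHz, 78 kHz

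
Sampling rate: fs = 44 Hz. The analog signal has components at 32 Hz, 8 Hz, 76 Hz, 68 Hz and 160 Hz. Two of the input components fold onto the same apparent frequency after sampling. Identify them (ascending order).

fs/2 = 22 Hz.
32 Hz > fs/2 = 22 Hz, folds to fs − 32 Hz = 12 Hz.
8 Hz ≤ fs/2 = 22 Hz, passes unchanged.
76 Hz mod fs = 32 Hz.
32 Hz > fs/2 = 22 Hz, folds to fs − 32 Hz = 12 Hz.
68 Hz mod fs = 24 Hz.
24 Hz > fs/2 = 22 Hz, folds to fs − 24 Hz = 20 Hz.
160 Hz mod fs = 28 Hz.
28 Hz > fs/2 = 22 Hz, folds to fs − 28 Hz = 16 Hz.
32 Hz and 76 Hz both map to 12 Hz.

32 Hz, 76 Hz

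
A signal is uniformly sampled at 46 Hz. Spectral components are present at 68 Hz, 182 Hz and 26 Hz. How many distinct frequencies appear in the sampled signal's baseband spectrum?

fs/2 = 23 Hz.
68 Hz mod fs = 22 Hz.
22 Hz ≤ fs/2 = 23 Hz, appears at 22 Hz.
182 Hz mod fs = 44 Hz.
44 Hz > fs/2 = 23 Hz, folds to fs − 44 Hz = 2 Hz.
26 Hz > fs/2 = 23 Hz, folds to fs − 26 Hz = 20 Hz.
Distinct values: {2 Hz, 20 Hz, 22 Hz} → 3.

3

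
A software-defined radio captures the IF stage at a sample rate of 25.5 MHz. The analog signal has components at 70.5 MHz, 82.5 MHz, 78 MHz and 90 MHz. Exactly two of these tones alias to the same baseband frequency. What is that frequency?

fs/2 = 12.75 MHz.
70.5 MHz mod fs = 19.5 MHz.
19.5 MHz > fs/2 = 12.75 MHz, folds to fs − 19.5 MHz = 6 MHz.
82.5 MHz mod fs = 6 MHz.
6 MHz ≤ fs/2 = 12.75 MHz, appears at 6 MHz.
78 MHz mod fs = 1.5 MHz.
1.5 MHz ≤ fs/2 = 12.75 MHz, appears at 1.5 MHz.
90 MHz mod fs = 13.5 MHz.
13.5 MHz > fs/2 = 12.75 MHz, folds to fs − 13.5 MHz = 12 MHz.
70.5 MHz and 82.5 MHz both map to 6 MHz.

6 MHz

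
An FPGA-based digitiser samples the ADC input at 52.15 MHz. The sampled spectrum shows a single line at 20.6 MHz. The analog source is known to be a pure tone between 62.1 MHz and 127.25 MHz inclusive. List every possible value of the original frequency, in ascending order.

Frequencies that alias to 20.6 MHz are k·fs ± 20.6 MHz for integer k ≥ 0.
k=0: 20.6 MHz.
k=1: 31.55 MHz, 72.75 MHz.
k=2: 83.7 MHz, 124.9 MHz.
k=3: 135.85 MHz, 177.05 MHz.
Within [62.1 MHz, 127.25 MHz]: 72.75 MHz, 83.7 MHz, 124.9 MHz.

72.75 MHz, 83.7 MHz, 124.9 MHz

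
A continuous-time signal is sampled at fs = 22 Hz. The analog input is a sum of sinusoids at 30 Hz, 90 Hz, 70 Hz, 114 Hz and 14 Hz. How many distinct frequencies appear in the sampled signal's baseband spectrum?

fs/2 = 11 Hz.
30 Hz mod fs = 8 Hz.
8 Hz ≤ fs/2 = 11 Hz, appears at 8 Hz.
90 Hz mod fs = 2 Hz.
2 Hz ≤ fs/2 = 11 Hz, appears at 2 Hz.
70 Hz mod fs = 4 Hz.
4 Hz ≤ fs/2 = 11 Hz, appears at 4 Hz.
114 Hz mod fs = 4 Hz.
4 Hz ≤ fs/2 = 11 Hz, appears at 4 Hz.
14 Hz > fs/2 = 11 Hz, folds to fs − 14 Hz = 8 Hz.
Distinct values: {2 Hz, 4 Hz, 8 Hz} → 3.

3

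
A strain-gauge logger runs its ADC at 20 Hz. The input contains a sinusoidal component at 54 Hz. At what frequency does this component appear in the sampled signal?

54 Hz mod fs = 14 Hz.
14 Hz > fs/2 = 10 Hz, folds to fs − 14 Hz = 6 Hz.

6 Hz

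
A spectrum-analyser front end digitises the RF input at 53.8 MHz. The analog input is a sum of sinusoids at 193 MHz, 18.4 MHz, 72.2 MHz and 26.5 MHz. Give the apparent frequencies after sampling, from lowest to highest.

18.4 MHz, 22.2 MHz, 26.5 MHz

fs/2 = 26.9 MHz.
193 MHz mod fs = 31.6 MHz.
31.6 MHz > fs/2 = 26.9 MHz, folds to fs − 31.6 MHz = 22.2 MHz.
18.4 MHz ≤ fs/2 = 26.9 MHz, passes unchanged.
72.2 MHz mod fs = 18.4 MHz.
18.4 MHz ≤ fs/2 = 26.9 MHz, appears at 18.4 MHz.
26.5 MHz ≤ fs/2 = 26.9 MHz, passes unchanged.
Distinct values: {18.4 MHz, 22.2 MHz, 26.5 MHz}.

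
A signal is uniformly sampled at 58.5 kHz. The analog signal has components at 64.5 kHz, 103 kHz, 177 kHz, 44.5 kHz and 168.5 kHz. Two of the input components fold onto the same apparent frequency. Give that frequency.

fs/2 = 29.25 kHz.
64.5 kHz mod fs = 6 kHz.
6 kHz ≤ fs/2 = 29.25 kHz, appears at 6 kHz.
103 kHz mod fs = 44.5 kHz.
44.5 kHz > fs/2 = 29.25 kHz, folds to fs − 44.5 kHz = 14 kHz.
177 kHz mod fs = 1.5 kHz.
1.5 kHz ≤ fs/2 = 29.25 kHz, appears at 1.5 kHz.
44.5 kHz > fs/2 = 29.25 kHz, folds to fs − 44.5 kHz = 14 kHz.
168.5 kHz mod fs = 51.5 kHz.
51.5 kHz > fs/2 = 29.25 kHz, folds to fs − 51.5 kHz = 7 kHz.
44.5 kHz and 103 kHz both map to 14 kHz.

14 kHz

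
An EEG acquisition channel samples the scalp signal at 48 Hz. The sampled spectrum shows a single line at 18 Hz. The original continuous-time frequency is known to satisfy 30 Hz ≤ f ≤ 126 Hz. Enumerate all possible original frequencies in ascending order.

30 Hz, 66 Hz, 78 Hz, 114 Hz, 126 Hz

Frequencies that alias to 18 Hz are k·fs ± 18 Hz for integer k ≥ 0.
k=0: 18 Hz.
k=1: 30 Hz, 66 Hz.
k=2: 78 Hz, 114 Hz.
k=3: 126 Hz, 162 Hz.
k=4: 174 Hz, 210 Hz.
Within [30 Hz, 126 Hz]: 30 Hz, 66 Hz, 78 Hz, 114 Hz, 126 Hz.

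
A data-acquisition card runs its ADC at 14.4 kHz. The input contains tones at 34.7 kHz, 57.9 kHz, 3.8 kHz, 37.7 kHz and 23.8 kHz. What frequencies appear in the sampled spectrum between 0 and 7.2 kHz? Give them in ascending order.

0.3 kHz, 3.8 kHz, 5 kHz, 5.5 kHz, 5.9 kHz

fs/2 = 7.2 kHz.
34.7 kHz mod fs = 5.9 kHz.
5.9 kHz ≤ fs/2 = 7.2 kHz, appears at 5.9 kHz.
57.9 kHz mod fs = 0.3 kHz.
0.3 kHz ≤ fs/2 = 7.2 kHz, appears at 0.3 kHz.
3.8 kHz ≤ fs/2 = 7.2 kHz, passes unchanged.
37.7 kHz mod fs = 8.9 kHz.
8.9 kHz > fs/2 = 7.2 kHz, folds to fs − 8.9 kHz = 5.5 kHz.
23.8 kHz mod fs = 9.4 kHz.
9.4 kHz > fs/2 = 7.2 kHz, folds to fs − 9.4 kHz = 5 kHz.
Distinct values: {0.3 kHz, 3.8 kHz, 5 kHz, 5.5 kHz, 5.9 kHz}.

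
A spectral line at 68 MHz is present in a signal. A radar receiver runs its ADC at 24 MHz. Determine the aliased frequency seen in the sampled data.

4 MHz

68 MHz mod fs = 20 MHz.
20 MHz > fs/2 = 12 MHz, folds to fs − 20 MHz = 4 MHz.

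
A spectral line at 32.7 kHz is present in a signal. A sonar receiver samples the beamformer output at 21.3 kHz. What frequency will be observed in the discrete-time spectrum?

32.7 kHz mod fs = 11.4 kHz.
11.4 kHz > fs/2 = 10.65 kHz, folds to fs − 11.4 kHz = 9.9 kHz.

9.9 kHz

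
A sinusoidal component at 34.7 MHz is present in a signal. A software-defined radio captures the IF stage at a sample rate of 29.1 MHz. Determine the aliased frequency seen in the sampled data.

34.7 MHz mod fs = 5.6 MHz.
5.6 MHz ≤ fs/2 = 14.55 MHz, appears at 5.6 MHz.

5.6 MHz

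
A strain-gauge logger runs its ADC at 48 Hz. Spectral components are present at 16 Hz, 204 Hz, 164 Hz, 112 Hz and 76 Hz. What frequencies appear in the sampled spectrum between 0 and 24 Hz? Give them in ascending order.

12 Hz, 16 Hz, 20 Hz

fs/2 = 24 Hz.
16 Hz ≤ fs/2 = 24 Hz, passes unchanged.
204 Hz mod fs = 12 Hz.
12 Hz ≤ fs/2 = 24 Hz, appears at 12 Hz.
164 Hz mod fs = 20 Hz.
20 Hz ≤ fs/2 = 24 Hz, appears at 20 Hz.
112 Hz mod fs = 16 Hz.
16 Hz ≤ fs/2 = 24 Hz, appears at 16 Hz.
76 Hz mod fs = 28 Hz.
28 Hz > fs/2 = 24 Hz, folds to fs − 28 Hz = 20 Hz.
Distinct values: {12 Hz, 16 Hz, 20 Hz}.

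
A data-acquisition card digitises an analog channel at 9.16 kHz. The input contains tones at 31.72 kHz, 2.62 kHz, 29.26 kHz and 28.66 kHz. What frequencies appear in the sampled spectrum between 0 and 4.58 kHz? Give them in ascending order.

1.18 kHz, 1.78 kHz, 2.62 kHz, 4.24 kHz

fs/2 = 4.58 kHz.
31.72 kHz mod fs = 4.24 kHz.
4.24 kHz ≤ fs/2 = 4.58 kHz, appears at 4.24 kHz.
2.62 kHz ≤ fs/2 = 4.58 kHz, passes unchanged.
29.26 kHz mod fs = 1.78 kHz.
1.78 kHz ≤ fs/2 = 4.58 kHz, appears at 1.78 kHz.
28.66 kHz mod fs = 1.18 kHz.
1.18 kHz ≤ fs/2 = 4.58 kHz, appears at 1.18 kHz.
Distinct values: {1.18 kHz, 1.78 kHz, 2.62 kHz, 4.24 kHz}.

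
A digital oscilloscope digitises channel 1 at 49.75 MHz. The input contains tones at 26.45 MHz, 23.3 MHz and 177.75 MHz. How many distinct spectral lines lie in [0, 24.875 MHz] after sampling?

fs/2 = 24.875 MHz.
26.45 MHz > fs/2 = 24.875 MHz, folds to fs − 26.45 MHz = 23.3 MHz.
23.3 MHz ≤ fs/2 = 24.875 MHz, passes unchanged.
177.75 MHz mod fs = 28.5 MHz.
28.5 MHz > fs/2 = 24.875 MHz, folds to fs − 28.5 MHz = 21.25 MHz.
Distinct values: {21.25 MHz, 23.3 MHz} → 2.

2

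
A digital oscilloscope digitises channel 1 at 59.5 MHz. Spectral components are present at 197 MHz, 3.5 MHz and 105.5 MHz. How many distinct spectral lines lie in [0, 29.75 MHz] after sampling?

fs/2 = 29.75 MHz.
197 MHz mod fs = 18.5 MHz.
18.5 MHz ≤ fs/2 = 29.75 MHz, appears at 18.5 MHz.
3.5 MHz ≤ fs/2 = 29.75 MHz, passes unchanged.
105.5 MHz mod fs = 46 MHz.
46 MHz > fs/2 = 29.75 MHz, folds to fs − 46 MHz = 13.5 MHz.
Distinct values: {3.5 MHz, 13.5 MHz, 18.5 MHz} → 3.

3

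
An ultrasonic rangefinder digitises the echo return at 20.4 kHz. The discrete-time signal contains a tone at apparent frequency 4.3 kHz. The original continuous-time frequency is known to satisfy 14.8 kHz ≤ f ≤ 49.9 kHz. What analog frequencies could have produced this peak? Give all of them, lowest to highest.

Frequencies that alias to 4.3 kHz are k·fs ± 4.3 kHz for integer k ≥ 0.
k=0: 4.3 kHz.
k=1: 16.1 kHz, 24.7 kHz.
k=2: 36.5 kHz, 45.1 kHz.
k=3: 56.9 kHz, 65.5 kHz.
Within [14.8 kHz, 49.9 kHz]: 16.1 kHz, 24.7 kHz, 36.5 kHz, 45.1 kHz.

16.1 kHz, 24.7 kHz, 36.5 kHz, 45.1 kHz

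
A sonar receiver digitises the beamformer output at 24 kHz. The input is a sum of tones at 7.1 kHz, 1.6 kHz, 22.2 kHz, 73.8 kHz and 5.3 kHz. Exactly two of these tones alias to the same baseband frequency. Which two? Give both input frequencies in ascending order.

22.2 kHz, 73.8 kHz

fs/2 = 12 kHz.
7.1 kHz ≤ fs/2 = 12 kHz, passes unchanged.
1.6 kHz ≤ fs/2 = 12 kHz, passes unchanged.
22.2 kHz > fs/2 = 12 kHz, folds to fs − 22.2 kHz = 1.8 kHz.
73.8 kHz mod fs = 1.8 kHz.
1.8 kHz ≤ fs/2 = 12 kHz, appears at 1.8 kHz.
5.3 kHz ≤ fs/2 = 12 kHz, passes unchanged.
22.2 kHz and 73.8 kHz both map to 1.8 kHz.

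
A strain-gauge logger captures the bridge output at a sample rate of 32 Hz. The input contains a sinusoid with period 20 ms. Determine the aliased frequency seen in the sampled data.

T = 20 ms → f = 1/T = 50 Hz.
50 Hz mod fs = 18 Hz.
18 Hz > fs/2 = 16 Hz, folds to fs − 18 Hz = 14 Hz.

14 Hz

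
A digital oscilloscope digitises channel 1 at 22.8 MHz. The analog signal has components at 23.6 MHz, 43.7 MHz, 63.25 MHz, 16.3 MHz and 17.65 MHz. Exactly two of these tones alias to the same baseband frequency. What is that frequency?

fs/2 = 11.4 MHz.
23.6 MHz mod fs = 0.8 MHz.
0.8 MHz ≤ fs/2 = 11.4 MHz, appears at 0.8 MHz.
43.7 MHz mod fs = 20.9 MHz.
20.9 MHz > fs/2 = 11.4 MHz, folds to fs − 20.9 MHz = 1.9 MHz.
63.25 MHz mod fs = 17.65 MHz.
17.65 MHz > fs/2 = 11.4 MHz, folds to fs − 17.65 MHz = 5.15 MHz.
16.3 MHz > fs/2 = 11.4 MHz, folds to fs − 16.3 MHz = 6.5 MHz.
17.65 MHz > fs/2 = 11.4 MHz, folds to fs − 17.65 MHz = 5.15 MHz.
17.65 MHz and 63.25 MHz both map to 5.15 MHz.

5.15 MHz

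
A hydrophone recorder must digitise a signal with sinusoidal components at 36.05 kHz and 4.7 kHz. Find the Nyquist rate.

72.1 kHz

Highest-frequency component: 36.05 kHz.
Nyquist rate = 2 × 36.05 kHz = 72.1 kHz.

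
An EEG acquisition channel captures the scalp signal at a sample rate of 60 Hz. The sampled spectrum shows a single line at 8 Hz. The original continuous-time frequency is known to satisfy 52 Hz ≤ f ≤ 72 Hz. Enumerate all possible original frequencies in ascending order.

Frequencies that alias to 8 Hz are k·fs ± 8 Hz for integer k ≥ 0.
k=0: 8 Hz.
k=1: 52 Hz, 68 Hz.
k=2: 112 Hz, 128 Hz.
Within [52 Hz, 72 Hz]: 52 Hz, 68 Hz.

52 Hz, 68 Hz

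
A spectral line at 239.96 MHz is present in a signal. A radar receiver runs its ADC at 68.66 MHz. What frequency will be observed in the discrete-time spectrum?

239.96 MHz mod fs = 33.98 MHz.
33.98 MHz ≤ fs/2 = 34.33 MHz, appears at 33.98 MHz.

33.98 MHz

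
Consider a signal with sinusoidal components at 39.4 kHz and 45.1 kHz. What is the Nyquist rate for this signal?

90.2 kHz

Highest-frequency component: 45.1 kHz.
Nyquist rate = 2 × 45.1 kHz = 90.2 kHz.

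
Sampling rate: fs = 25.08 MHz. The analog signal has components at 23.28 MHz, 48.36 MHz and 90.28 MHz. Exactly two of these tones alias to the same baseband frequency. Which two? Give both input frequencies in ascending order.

23.28 MHz, 48.36 MHz

fs/2 = 12.54 MHz.
23.28 MHz > fs/2 = 12.54 MHz, folds to fs − 23.28 MHz = 1.8 MHz.
48.36 MHz mod fs = 23.28 MHz.
23.28 MHz > fs/2 = 12.54 MHz, folds to fs − 23.28 MHz = 1.8 MHz.
90.28 MHz mod fs = 15.04 MHz.
15.04 MHz > fs/2 = 12.54 MHz, folds to fs − 15.04 MHz = 10.04 MHz.
23.28 MHz and 48.36 MHz both map to 1.8 MHz.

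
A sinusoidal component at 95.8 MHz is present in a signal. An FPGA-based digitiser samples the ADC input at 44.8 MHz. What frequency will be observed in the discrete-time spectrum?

6.2 MHz

95.8 MHz mod fs = 6.2 MHz.
6.2 MHz ≤ fs/2 = 22.4 MHz, appears at 6.2 MHz.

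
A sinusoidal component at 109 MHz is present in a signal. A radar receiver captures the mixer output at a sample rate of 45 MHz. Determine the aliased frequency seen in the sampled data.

19 MHz

109 MHz mod fs = 19 MHz.
19 MHz ≤ fs/2 = 22.5 MHz, appears at 19 MHz.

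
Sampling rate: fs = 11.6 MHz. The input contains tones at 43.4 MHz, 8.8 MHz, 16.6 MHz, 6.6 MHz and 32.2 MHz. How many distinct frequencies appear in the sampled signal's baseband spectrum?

fs/2 = 5.8 MHz.
43.4 MHz mod fs = 8.6 MHz.
8.6 MHz > fs/2 = 5.8 MHz, folds to fs − 8.6 MHz = 3 MHz.
8.8 MHz > fs/2 = 5.8 MHz, folds to fs − 8.8 MHz = 2.8 MHz.
16.6 MHz mod fs = 5 MHz.
5 MHz ≤ fs/2 = 5.8 MHz, appears at 5 MHz.
6.6 MHz > fs/2 = 5.8 MHz, folds to fs − 6.6 MHz = 5 MHz.
32.2 MHz mod fs = 9 MHz.
9 MHz > fs/2 = 5.8 MHz, folds to fs − 9 MHz = 2.6 MHz.
Distinct values: {2.6 MHz, 2.8 MHz, 3 MHz, 5 MHz} → 4.

4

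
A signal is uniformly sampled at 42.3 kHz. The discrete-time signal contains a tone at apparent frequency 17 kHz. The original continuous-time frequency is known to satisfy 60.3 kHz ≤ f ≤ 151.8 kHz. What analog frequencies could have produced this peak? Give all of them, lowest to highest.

Frequencies that alias to 17 kHz are k·fs ± 17 kHz for integer k ≥ 0.
k=0: 17 kHz.
k=1: 25.3 kHz, 59.3 kHz.
k=2: 67.6 kHz, 101.6 kHz.
k=3: 109.9 kHz, 143.9 kHz.
k=4: 152.2 kHz, 186.2 kHz.
Within [60.3 kHz, 151.8 kHz]: 67.6 kHz, 101.6 kHz, 109.9 kHz, 143.9 kHz.

67.6 kHz, 101.6 kHz, 109.9 kHz, 143.9 kHz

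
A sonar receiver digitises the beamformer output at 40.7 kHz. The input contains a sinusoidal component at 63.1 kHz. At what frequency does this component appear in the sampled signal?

63.1 kHz mod fs = 22.4 kHz.
22.4 kHz > fs/2 = 20.35 kHz, folds to fs − 22.4 kHz = 18.3 kHz.

18.3 kHz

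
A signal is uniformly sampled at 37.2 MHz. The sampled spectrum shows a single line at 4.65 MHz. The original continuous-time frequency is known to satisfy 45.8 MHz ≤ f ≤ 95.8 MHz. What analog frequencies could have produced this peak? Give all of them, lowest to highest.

69.75 MHz, 79.05 MHz

Frequencies that alias to 4.65 MHz are k·fs ± 4.65 MHz for integer k ≥ 0.
k=0: 4.65 MHz.
k=1: 32.55 MHz, 41.85 MHz.
k=2: 69.75 MHz, 79.05 MHz.
k=3: 106.95 MHz, 116.25 MHz.
Within [45.8 MHz, 95.8 MHz]: 69.75 MHz, 79.05 MHz.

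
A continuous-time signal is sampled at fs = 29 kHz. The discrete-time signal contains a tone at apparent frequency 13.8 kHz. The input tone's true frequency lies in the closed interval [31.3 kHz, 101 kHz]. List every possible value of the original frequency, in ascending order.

42.8 kHz, 44.2 kHz, 71.8 kHz, 73.2 kHz, 100.8 kHz

Frequencies that alias to 13.8 kHz are k·fs ± 13.8 kHz for integer k ≥ 0.
k=0: 13.8 kHz.
k=1: 15.2 kHz, 42.8 kHz.
k=2: 44.2 kHz, 71.8 kHz.
k=3: 73.2 kHz, 100.8 kHz.
k=4: 102.2 kHz, 129.8 kHz.
Within [31.3 kHz, 101 kHz]: 42.8 kHz, 44.2 kHz, 71.8 kHz, 73.2 kHz, 100.8 kHz.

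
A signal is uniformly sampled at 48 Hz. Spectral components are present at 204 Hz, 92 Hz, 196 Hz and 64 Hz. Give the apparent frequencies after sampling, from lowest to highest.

fs/2 = 24 Hz.
204 Hz mod fs = 12 Hz.
12 Hz ≤ fs/2 = 24 Hz, appears at 12 Hz.
92 Hz mod fs = 44 Hz.
44 Hz > fs/2 = 24 Hz, folds to fs − 44 Hz = 4 Hz.
196 Hz mod fs = 4 Hz.
4 Hz ≤ fs/2 = 24 Hz, appears at 4 Hz.
64 Hz mod fs = 16 Hz.
16 Hz ≤ fs/2 = 24 Hz, appears at 16 Hz.
Distinct values: {4 Hz, 12 Hz, 16 Hz}.

4 Hz, 12 Hz, 16 Hz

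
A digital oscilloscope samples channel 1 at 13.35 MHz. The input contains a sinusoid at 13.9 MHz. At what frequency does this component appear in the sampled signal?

13.9 MHz mod fs = 0.55 MHz.
0.55 MHz ≤ fs/2 = 6.675 MHz, appears at 0.55 MHz.

0.55 MHz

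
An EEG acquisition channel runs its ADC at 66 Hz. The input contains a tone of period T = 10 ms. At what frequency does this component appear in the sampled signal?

32 Hz

T = 10 ms → f = 1/T = 100 Hz.
100 Hz mod fs = 34 Hz.
34 Hz > fs/2 = 33 Hz, folds to fs − 34 Hz = 32 Hz.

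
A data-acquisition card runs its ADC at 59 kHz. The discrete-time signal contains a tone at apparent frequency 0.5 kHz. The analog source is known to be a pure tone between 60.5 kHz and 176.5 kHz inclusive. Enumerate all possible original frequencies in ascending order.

117.5 kHz, 118.5 kHz, 176.5 kHz

Frequencies that alias to 0.5 kHz are k·fs ± 0.5 kHz for integer k ≥ 0.
k=0: 0.5 kHz.
k=1: 58.5 kHz, 59.5 kHz.
k=2: 117.5 kHz, 118.5 kHz.
k=3: 176.5 kHz, 177.5 kHz.
k=4: 235.5 kHz, 236.5 kHz.
Within [60.5 kHz, 176.5 kHz]: 117.5 kHz, 118.5 kHz, 176.5 kHz.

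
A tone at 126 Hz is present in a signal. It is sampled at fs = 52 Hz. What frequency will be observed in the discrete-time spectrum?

22 Hz

126 Hz mod fs = 22 Hz.
22 Hz ≤ fs/2 = 26 Hz, appears at 22 Hz.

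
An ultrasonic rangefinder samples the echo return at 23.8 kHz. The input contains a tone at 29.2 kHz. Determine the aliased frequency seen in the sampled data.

29.2 kHz mod fs = 5.4 kHz.
5.4 kHz ≤ fs/2 = 11.9 kHz, appears at 5.4 kHz.

5.4 kHz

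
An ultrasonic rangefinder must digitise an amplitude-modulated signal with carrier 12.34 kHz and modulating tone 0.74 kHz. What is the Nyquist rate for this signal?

26.16 kHz

AM sidebands sit at fc ± fm = 11.6 kHz and 13.08 kHz.
Highest-frequency component: 13.08 kHz.
Nyquist rate = 2 × 13.08 kHz = 26.16 kHz.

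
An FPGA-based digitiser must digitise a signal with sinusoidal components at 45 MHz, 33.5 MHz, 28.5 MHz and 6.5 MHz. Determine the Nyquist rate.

Highest-frequency component: 45 MHz.
Nyquist rate = 2 × 45 MHz = 90 MHz.

90 MHz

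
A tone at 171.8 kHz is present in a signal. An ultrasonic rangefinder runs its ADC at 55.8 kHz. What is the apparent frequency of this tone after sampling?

171.8 kHz mod fs = 4.4 kHz.
4.4 kHz ≤ fs/2 = 27.9 kHz, appears at 4.4 kHz.

4.4 kHz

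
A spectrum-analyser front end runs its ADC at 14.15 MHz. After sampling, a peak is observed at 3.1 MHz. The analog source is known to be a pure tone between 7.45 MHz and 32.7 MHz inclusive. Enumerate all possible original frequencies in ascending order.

Frequencies that alias to 3.1 MHz are k·fs ± 3.1 MHz for integer k ≥ 0.
k=0: 3.1 MHz.
k=1: 11.05 MHz, 17.25 MHz.
k=2: 25.2 MHz, 31.4 MHz.
k=3: 39.35 MHz, 45.55 MHz.
Within [7.45 MHz, 32.7 MHz]: 11.05 MHz, 17.25 MHz, 25.2 MHz, 31.4 MHz.

11.05 MHz, 17.25 MHz, 25.2 MHz, 31.4 MHz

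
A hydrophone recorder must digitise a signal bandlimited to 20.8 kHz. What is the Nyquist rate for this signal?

41.6 kHz

Nyquist rate = 2 × 20.8 kHz = 41.6 kHz.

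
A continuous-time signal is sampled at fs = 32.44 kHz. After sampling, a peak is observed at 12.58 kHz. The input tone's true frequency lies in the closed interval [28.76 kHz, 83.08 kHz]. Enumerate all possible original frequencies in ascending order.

Frequencies that alias to 12.58 kHz are k·fs ± 12.58 kHz for integer k ≥ 0.
k=0: 12.58 kHz.
k=1: 19.86 kHz, 45.02 kHz.
k=2: 52.3 kHz, 77.46 kHz.
k=3: 84.74 kHz, 109.9 kHz.
Within [28.76 kHz, 83.08 kHz]: 45.02 kHz, 52.3 kHz, 77.46 kHz.

45.02 kHz, 52.3 kHz, 77.46 kHz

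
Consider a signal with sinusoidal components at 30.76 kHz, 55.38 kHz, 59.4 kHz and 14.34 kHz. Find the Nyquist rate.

Highest-frequency component: 59.4 kHz.
Nyquist rate = 2 × 59.4 kHz = 118.8 kHz.

118.8 kHz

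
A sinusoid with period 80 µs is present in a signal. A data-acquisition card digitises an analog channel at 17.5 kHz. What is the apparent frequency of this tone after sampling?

T = 80 µs → f = 1/T = 12.5 kHz.
12.5 kHz > fs/2 = 8.75 kHz, folds to fs − 12.5 kHz = 5 kHz.

5 kHz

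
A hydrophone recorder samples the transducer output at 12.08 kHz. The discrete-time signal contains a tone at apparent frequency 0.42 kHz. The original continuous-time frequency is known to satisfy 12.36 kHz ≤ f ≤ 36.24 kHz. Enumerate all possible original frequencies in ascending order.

12.5 kHz, 23.74 kHz, 24.58 kHz, 35.82 kHz

Frequencies that alias to 0.42 kHz are k·fs ± 0.42 kHz for integer k ≥ 0.
k=0: 0.42 kHz.
k=1: 11.66 kHz, 12.5 kHz.
k=2: 23.74 kHz, 24.58 kHz.
k=3: 35.82 kHz, 36.66 kHz.
k=4: 47.9 kHz, 48.74 kHz.
Within [12.36 kHz, 36.24 kHz]: 12.5 kHz, 23.74 kHz, 24.58 kHz, 35.82 kHz.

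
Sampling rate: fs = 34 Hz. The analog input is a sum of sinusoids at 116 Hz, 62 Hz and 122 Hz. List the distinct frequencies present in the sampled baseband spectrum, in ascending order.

6 Hz, 14 Hz

fs/2 = 17 Hz.
116 Hz mod fs = 14 Hz.
14 Hz ≤ fs/2 = 17 Hz, appears at 14 Hz.
62 Hz mod fs = 28 Hz.
28 Hz > fs/2 = 17 Hz, folds to fs − 28 Hz = 6 Hz.
122 Hz mod fs = 20 Hz.
20 Hz > fs/2 = 17 Hz, folds to fs − 20 Hz = 14 Hz.
Distinct values: {6 Hz, 14 Hz}.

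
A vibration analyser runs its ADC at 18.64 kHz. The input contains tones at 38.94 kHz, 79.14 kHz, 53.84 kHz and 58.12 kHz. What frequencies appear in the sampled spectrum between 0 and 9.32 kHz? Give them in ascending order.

fs/2 = 9.32 kHz.
38.94 kHz mod fs = 1.66 kHz.
1.66 kHz ≤ fs/2 = 9.32 kHz, appears at 1.66 kHz.
79.14 kHz mod fs = 4.58 kHz.
4.58 kHz ≤ fs/2 = 9.32 kHz, appears at 4.58 kHz.
53.84 kHz mod fs = 16.56 kHz.
16.56 kHz > fs/2 = 9.32 kHz, folds to fs − 16.56 kHz = 2.08 kHz.
58.12 kHz mod fs = 2.2 kHz.
2.2 kHz ≤ fs/2 = 9.32 kHz, appears at 2.2 kHz.
Distinct values: {1.66 kHz, 2.08 kHz, 2.2 kHz, 4.58 kHz}.

1.66 kHz, 2.08 kHz, 2.2 kHz, 4.58 kHz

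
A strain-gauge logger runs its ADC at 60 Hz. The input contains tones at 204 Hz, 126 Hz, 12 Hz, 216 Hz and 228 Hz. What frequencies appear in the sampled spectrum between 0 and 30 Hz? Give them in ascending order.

6 Hz, 12 Hz, 24 Hz

fs/2 = 30 Hz.
204 Hz mod fs = 24 Hz.
24 Hz ≤ fs/2 = 30 Hz, appears at 24 Hz.
126 Hz mod fs = 6 Hz.
6 Hz ≤ fs/2 = 30 Hz, appears at 6 Hz.
12 Hz ≤ fs/2 = 30 Hz, passes unchanged.
216 Hz mod fs = 36 Hz.
36 Hz > fs/2 = 30 Hz, folds to fs − 36 Hz = 24 Hz.
228 Hz mod fs = 48 Hz.
48 Hz > fs/2 = 30 Hz, folds to fs − 48 Hz = 12 Hz.
Distinct values: {6 Hz, 12 Hz, 24 Hz}.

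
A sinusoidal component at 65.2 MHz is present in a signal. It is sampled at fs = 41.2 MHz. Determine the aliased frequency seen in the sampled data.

17.2 MHz

65.2 MHz mod fs = 24 MHz.
24 MHz > fs/2 = 20.6 MHz, folds to fs − 24 MHz = 17.2 MHz.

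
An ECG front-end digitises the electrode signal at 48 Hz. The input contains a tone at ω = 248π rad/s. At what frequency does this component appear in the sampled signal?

ω = 248π rad/s → f = ω/(2π) = 124 Hz.
124 Hz mod fs = 28 Hz.
28 Hz > fs/2 = 24 Hz, folds to fs − 28 Hz = 20 Hz.

20 Hz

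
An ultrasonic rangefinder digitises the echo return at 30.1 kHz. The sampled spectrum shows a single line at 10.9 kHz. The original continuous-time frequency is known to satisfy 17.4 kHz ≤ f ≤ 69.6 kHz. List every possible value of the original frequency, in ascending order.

Frequencies that alias to 10.9 kHz are k·fs ± 10.9 kHz for integer k ≥ 0.
k=0: 10.9 kHz.
k=1: 19.2 kHz, 41 kHz.
k=2: 49.3 kHz, 71.1 kHz.
k=3: 79.4 kHz, 101.2 kHz.
Within [17.4 kHz, 69.6 kHz]: 19.2 kHz, 41 kHz, 49.3 kHz.

19.2 kHz, 41 kHz, 49.3 kHz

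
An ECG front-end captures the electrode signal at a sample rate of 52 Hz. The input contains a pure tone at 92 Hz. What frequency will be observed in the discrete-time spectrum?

92 Hz mod fs = 40 Hz.
40 Hz > fs/2 = 26 Hz, folds to fs − 40 Hz = 12 Hz.

12 Hz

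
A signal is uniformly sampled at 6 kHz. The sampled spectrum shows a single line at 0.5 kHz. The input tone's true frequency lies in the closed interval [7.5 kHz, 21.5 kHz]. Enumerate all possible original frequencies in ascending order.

Frequencies that alias to 0.5 kHz are k·fs ± 0.5 kHz for integer k ≥ 0.
k=0: 0.5 kHz.
k=1: 5.5 kHz, 6.5 kHz.
k=2: 11.5 kHz, 12.5 kHz.
k=3: 17.5 kHz, 18.5 kHz.
k=4: 23.5 kHz, 24.5 kHz.
Within [7.5 kHz, 21.5 kHz]: 11.5 kHz, 12.5 kHz, 17.5 kHz, 18.5 kHz.

11.5 kHz, 12.5 kHz, 17.5 kHz, 18.5 kHz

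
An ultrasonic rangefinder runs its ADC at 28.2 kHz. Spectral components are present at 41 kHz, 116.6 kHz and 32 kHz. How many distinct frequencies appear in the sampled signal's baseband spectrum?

2

fs/2 = 14.1 kHz.
41 kHz mod fs = 12.8 kHz.
12.8 kHz ≤ fs/2 = 14.1 kHz, appears at 12.8 kHz.
116.6 kHz mod fs = 3.8 kHz.
3.8 kHz ≤ fs/2 = 14.1 kHz, appears at 3.8 kHz.
32 kHz mod fs = 3.8 kHz.
3.8 kHz ≤ fs/2 = 14.1 kHz, appears at 3.8 kHz.
Distinct values: {3.8 kHz, 12.8 kHz} → 2.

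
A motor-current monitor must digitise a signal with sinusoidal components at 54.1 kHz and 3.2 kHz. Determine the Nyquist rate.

Highest-frequency component: 54.1 kHz.
Nyquist rate = 2 × 54.1 kHz = 108.2 kHz.

108.2 kHz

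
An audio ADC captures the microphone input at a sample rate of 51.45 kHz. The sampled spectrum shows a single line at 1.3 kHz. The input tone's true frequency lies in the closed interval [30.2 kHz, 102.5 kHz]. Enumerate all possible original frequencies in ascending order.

Frequencies that alias to 1.3 kHz are k·fs ± 1.3 kHz for integer k ≥ 0.
k=0: 1.3 kHz.
k=1: 50.15 kHz, 52.75 kHz.
k=2: 101.6 kHz, 104.2 kHz.
k=3: 153.05 kHz, 155.65 kHz.
Within [30.2 kHz, 102.5 kHz]: 50.15 kHz, 52.75 kHz, 101.6 kHz.

50.15 kHz, 52.75 kHz, 101.6 kHz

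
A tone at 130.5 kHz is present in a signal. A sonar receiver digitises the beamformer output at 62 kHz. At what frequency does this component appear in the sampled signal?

6.5 kHz

130.5 kHz mod fs = 6.5 kHz.
6.5 kHz ≤ fs/2 = 31 kHz, appears at 6.5 kHz.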